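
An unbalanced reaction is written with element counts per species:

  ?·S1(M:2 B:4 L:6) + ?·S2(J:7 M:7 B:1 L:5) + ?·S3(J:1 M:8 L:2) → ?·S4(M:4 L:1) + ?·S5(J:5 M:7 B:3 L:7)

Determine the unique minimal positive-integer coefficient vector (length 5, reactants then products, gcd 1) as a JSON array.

Coefficients: [3, 3, 4, 6, 5]

J: 3·0+3·7+4·1 = 25 | 6·0+5·5 = 25
M: 3·2+3·7+4·8 = 59 | 6·4+5·7 = 59
B: 3·4+3·1+4·0 = 15 | 6·0+5·3 = 15
L: 3·6+3·5+4·2 = 41 | 6·1+5·7 = 41
gcd(3,3,4,6,5) = 1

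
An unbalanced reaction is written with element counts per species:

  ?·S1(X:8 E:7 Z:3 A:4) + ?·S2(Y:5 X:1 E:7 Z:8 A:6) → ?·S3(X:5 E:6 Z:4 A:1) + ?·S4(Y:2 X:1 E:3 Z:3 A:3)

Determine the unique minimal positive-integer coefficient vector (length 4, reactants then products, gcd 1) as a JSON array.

Y: 1·0+2·5 = 10 | 1·0+5·2 = 10
X: 1·8+2·1 = 10 | 1·5+5·1 = 10
E: 1·7+2·7 = 21 | 1·6+5·3 = 21
Z: 1·3+2·8 = 19 | 1·4+5·3 = 19
A: 1·4+2·6 = 16 | 1·1+5·3 = 16
gcd(1,2,1,5) = 1

Coefficients: [1, 2, 1, 5]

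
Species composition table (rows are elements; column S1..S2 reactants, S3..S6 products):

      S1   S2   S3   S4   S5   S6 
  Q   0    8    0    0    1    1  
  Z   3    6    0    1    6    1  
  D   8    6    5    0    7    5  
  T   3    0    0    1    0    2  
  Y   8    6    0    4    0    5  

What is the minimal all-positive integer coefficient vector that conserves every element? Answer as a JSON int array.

Coefficients: [6, 1, 2, 6, 2, 6]

Q: 6·0+1·8 = 8 | 2·0+6·0+2·1+6·1 = 8
Z: 6·3+1·6 = 24 | 2·0+6·1+2·6+6·1 = 24
D: 6·8+1·6 = 54 | 2·5+6·0+2·7+6·5 = 54
T: 6·3+1·0 = 18 | 2·0+6·1+2·0+6·2 = 18
Y: 6·8+1·6 = 54 | 2·0+6·4+2·0+6·5 = 54
gcd(6,1,2,6,2,6) = 1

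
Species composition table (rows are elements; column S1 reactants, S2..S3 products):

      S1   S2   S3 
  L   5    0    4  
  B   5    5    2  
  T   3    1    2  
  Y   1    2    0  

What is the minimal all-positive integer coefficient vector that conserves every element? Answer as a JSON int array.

L: 4·5 = 20 | 2·0+5·4 = 20
B: 4·5 = 20 | 2·5+5·2 = 20
T: 4·3 = 12 | 2·1+5·2 = 12
Y: 4·1 = 4 | 2·2+5·0 = 4
gcd(4,2,5) = 1

Coefficients: [4, 2, 5]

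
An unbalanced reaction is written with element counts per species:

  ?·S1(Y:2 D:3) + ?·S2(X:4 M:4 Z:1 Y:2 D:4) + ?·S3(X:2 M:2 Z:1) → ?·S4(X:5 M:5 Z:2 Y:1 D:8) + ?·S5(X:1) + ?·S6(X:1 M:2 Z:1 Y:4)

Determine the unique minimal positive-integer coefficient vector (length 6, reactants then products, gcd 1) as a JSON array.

Coefficients: [4, 1, 5, 2, 2, 2]

X: 4·0+1·4+5·2 = 14 | 2·5+2·1+2·1 = 14
M: 4·0+1·4+5·2 = 14 | 2·5+2·0+2·2 = 14
Z: 4·0+1·1+5·1 = 6 | 2·2+2·0+2·1 = 6
Y: 4·2+1·2+5·0 = 10 | 2·1+2·0+2·4 = 10
D: 4·3+1·4+5·0 = 16 | 2·8+2·0+2·0 = 16
gcd(4,1,5,2,2,2) = 1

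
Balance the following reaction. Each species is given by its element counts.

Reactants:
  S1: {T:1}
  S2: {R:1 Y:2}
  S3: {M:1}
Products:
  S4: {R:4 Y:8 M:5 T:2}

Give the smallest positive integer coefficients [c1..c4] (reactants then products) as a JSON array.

R: 2·0+4·1+5·0 = 4 | 1·4 = 4
Y: 2·0+4·2+5·0 = 8 | 1·8 = 8
M: 2·0+4·0+5·1 = 5 | 1·5 = 5
T: 2·1+4·0+5·0 = 2 | 1·2 = 2
gcd(2,4,5,1) = 1

Coefficients: [2, 4, 5, 1]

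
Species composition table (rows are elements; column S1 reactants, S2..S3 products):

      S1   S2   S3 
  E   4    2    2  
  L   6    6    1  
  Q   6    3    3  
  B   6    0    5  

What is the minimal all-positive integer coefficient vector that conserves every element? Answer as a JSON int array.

E: 5·4 = 20 | 4·2+6·2 = 20
L: 5·6 = 30 | 4·6+6·1 = 30
Q: 5·6 = 30 | 4·3+6·3 = 30
B: 5·6 = 30 | 4·0+6·5 = 30
gcd(5,4,6) = 1

Coefficients: [5, 4, 6]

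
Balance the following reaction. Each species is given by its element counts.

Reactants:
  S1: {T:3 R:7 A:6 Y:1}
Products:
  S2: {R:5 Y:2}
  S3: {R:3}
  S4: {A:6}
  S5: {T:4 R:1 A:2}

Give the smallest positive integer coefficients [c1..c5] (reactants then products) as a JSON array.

Coefficients: [4, 2, 5, 3, 3]

T: 4·3 = 12 | 2·0+5·0+3·0+3·4 = 12
R: 4·7 = 28 | 2·5+5·3+3·0+3·1 = 28
A: 4·6 = 24 | 2·0+5·0+3·6+3·2 = 24
Y: 4·1 = 4 | 2·2+5·0+3·0+3·0 = 4
gcd(4,2,5,3,3) = 1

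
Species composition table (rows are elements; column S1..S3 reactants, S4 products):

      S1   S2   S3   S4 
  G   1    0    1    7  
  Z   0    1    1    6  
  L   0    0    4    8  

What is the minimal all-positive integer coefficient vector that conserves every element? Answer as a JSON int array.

Coefficients: [5, 4, 2, 1]

G: 5·1+4·0+2·1 = 7 | 1·7 = 7
Z: 5·0+4·1+2·1 = 6 | 1·6 = 6
L: 5·0+4·0+2·4 = 8 | 1·8 = 8
gcd(5,4,2,1) = 1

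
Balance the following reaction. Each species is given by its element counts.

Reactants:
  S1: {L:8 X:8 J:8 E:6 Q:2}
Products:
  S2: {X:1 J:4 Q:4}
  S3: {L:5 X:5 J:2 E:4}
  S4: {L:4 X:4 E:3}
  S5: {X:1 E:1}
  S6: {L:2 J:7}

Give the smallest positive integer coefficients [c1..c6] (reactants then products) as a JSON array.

L: 6·8 = 48 | 3·0+4·5+5·4+5·0+4·2 = 48
X: 6·8 = 48 | 3·1+4·5+5·4+5·1+4·0 = 48
J: 6·8 = 48 | 3·4+4·2+5·0+5·0+4·7 = 48
E: 6·6 = 36 | 3·0+4·4+5·3+5·1+4·0 = 36
Q: 6·2 = 12 | 3·4+4·0+5·0+5·0+4·0 = 12
gcd(6,3,4,5,5,4) = 1

Coefficients: [6, 3, 4, 5, 5, 4]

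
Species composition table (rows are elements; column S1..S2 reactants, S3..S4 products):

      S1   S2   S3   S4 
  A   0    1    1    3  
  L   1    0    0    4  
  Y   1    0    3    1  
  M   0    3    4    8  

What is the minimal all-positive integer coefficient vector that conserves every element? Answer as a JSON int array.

A: 4·0+4·1 = 4 | 1·1+1·3 = 4
L: 4·1+4·0 = 4 | 1·0+1·4 = 4
Y: 4·1+4·0 = 4 | 1·3+1·1 = 4
M: 4·0+4·3 = 12 | 1·4+1·8 = 12
gcd(4,4,1,1) = 1

Coefficients: [4, 4, 1, 1]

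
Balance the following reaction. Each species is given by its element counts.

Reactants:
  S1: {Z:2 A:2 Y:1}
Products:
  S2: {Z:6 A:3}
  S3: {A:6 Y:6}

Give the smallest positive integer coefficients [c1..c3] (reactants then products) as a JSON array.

Coefficients: [6, 2, 1]

Z: 6·2 = 12 | 2·6+1·0 = 12
A: 6·2 = 12 | 2·3+1·6 = 12
Y: 6·1 = 6 | 2·0+1·6 = 6
gcd(6,2,1) = 1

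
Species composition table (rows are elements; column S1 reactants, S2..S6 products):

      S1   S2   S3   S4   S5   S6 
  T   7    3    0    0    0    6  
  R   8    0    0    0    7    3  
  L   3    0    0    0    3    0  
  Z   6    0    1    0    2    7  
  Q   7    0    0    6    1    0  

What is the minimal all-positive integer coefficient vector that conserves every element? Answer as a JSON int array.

T: 3·7 = 21 | 5·3+5·0+3·0+3·0+1·6 = 21
R: 3·8 = 24 | 5·0+5·0+3·0+3·7+1·3 = 24
L: 3·3 = 9 | 5·0+5·0+3·0+3·3+1·0 = 9
Z: 3·6 = 18 | 5·0+5·1+3·0+3·2+1·7 = 18
Q: 3·7 = 21 | 5·0+5·0+3·6+3·1+1·0 = 21
gcd(3,5,5,3,3,1) = 1

Coefficients: [3, 5, 5, 3, 3, 1]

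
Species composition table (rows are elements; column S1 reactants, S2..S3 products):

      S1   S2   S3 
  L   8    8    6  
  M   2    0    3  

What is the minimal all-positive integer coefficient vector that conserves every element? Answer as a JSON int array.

Coefficients: [6, 3, 4]

L: 6·8 = 48 | 3·8+4·6 = 48
M: 6·2 = 12 | 3·0+4·3 = 12
gcd(6,3,4) = 1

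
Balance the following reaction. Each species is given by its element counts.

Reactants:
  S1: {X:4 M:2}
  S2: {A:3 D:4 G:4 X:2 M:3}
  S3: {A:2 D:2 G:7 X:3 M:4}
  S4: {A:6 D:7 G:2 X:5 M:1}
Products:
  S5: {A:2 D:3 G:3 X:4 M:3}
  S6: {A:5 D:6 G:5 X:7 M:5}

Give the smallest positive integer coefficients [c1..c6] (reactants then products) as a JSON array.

Coefficients: [5, 5, 1, 2, 2, 5]

A: 5·0+5·3+1·2+2·6 = 29 | 2·2+5·5 = 29
D: 5·0+5·4+1·2+2·7 = 36 | 2·3+5·6 = 36
G: 5·0+5·4+1·7+2·2 = 31 | 2·3+5·5 = 31
X: 5·4+5·2+1·3+2·5 = 43 | 2·4+5·7 = 43
M: 5·2+5·3+1·4+2·1 = 31 | 2·3+5·5 = 31
gcd(5,5,1,2,2,5) = 1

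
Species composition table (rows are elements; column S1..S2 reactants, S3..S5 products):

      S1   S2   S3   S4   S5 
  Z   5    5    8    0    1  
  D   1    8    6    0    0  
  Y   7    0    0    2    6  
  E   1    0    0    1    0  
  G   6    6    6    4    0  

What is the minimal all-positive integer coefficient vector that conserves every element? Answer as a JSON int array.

Z: 6·5+3·5 = 45 | 5·8+6·0+5·1 = 45
D: 6·1+3·8 = 30 | 5·6+6·0+5·0 = 30
Y: 6·7+3·0 = 42 | 5·0+6·2+5·6 = 42
E: 6·1+3·0 = 6 | 5·0+6·1+5·0 = 6
G: 6·6+3·6 = 54 | 5·6+6·4+5·0 = 54
gcd(6,3,5,6,5) = 1

Coefficients: [6, 3, 5, 6, 5]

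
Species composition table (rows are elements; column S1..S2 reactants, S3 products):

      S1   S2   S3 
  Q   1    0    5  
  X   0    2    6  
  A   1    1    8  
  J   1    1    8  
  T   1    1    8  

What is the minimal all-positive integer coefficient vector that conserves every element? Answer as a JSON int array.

Coefficients: [5, 3, 1]

Q: 5·1+3·0 = 5 | 1·5 = 5
X: 5·0+3·2 = 6 | 1·6 = 6
A: 5·1+3·1 = 8 | 1·8 = 8
J: 5·1+3·1 = 8 | 1·8 = 8
T: 5·1+3·1 = 8 | 1·8 = 8
gcd(5,3,1) = 1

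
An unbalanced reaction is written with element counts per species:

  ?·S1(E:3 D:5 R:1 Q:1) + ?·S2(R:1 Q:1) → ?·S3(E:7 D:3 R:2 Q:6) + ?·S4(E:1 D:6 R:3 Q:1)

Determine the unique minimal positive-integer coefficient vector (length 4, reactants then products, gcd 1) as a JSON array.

Coefficients: [3, 5, 1, 2]

E: 3·3+5·0 = 9 | 1·7+2·1 = 9
D: 3·5+5·0 = 15 | 1·3+2·6 = 15
R: 3·1+5·1 = 8 | 1·2+2·3 = 8
Q: 3·1+5·1 = 8 | 1·6+2·1 = 8
gcd(3,5,1,2) = 1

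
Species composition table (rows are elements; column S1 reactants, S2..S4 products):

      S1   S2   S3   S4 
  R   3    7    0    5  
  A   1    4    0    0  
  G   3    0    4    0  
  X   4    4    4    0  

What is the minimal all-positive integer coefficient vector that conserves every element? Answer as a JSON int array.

R: 4·3 = 12 | 1·7+3·0+1·5 = 12
A: 4·1 = 4 | 1·4+3·0+1·0 = 4
G: 4·3 = 12 | 1·0+3·4+1·0 = 12
X: 4·4 = 16 | 1·4+3·4+1·0 = 16
gcd(4,1,3,1) = 1

Coefficients: [4, 1, 3, 1]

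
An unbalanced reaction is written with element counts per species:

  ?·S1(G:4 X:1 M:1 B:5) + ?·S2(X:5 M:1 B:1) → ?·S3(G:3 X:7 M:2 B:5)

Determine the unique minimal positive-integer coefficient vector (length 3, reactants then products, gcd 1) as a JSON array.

Coefficients: [3, 5, 4]

G: 3·4+5·0 = 12 | 4·3 = 12
X: 3·1+5·5 = 28 | 4·7 = 28
M: 3·1+5·1 = 8 | 4·2 = 8
B: 3·5+5·1 = 20 | 4·5 = 20
gcd(3,5,4) = 1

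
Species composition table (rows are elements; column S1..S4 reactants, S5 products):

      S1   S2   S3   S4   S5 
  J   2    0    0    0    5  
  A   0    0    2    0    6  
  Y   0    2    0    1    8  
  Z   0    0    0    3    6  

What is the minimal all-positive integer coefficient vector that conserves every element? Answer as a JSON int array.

Coefficients: [5, 6, 6, 4, 2]

J: 5·2+6·0+6·0+4·0 = 10 | 2·5 = 10
A: 5·0+6·0+6·2+4·0 = 12 | 2·6 = 12
Y: 5·0+6·2+6·0+4·1 = 16 | 2·8 = 16
Z: 5·0+6·0+6·0+4·3 = 12 | 2·6 = 12
gcd(5,6,6,4,2) = 1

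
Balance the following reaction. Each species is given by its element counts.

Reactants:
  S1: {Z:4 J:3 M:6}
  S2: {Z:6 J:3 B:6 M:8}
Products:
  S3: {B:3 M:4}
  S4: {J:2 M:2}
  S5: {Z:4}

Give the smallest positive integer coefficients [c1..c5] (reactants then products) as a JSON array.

Coefficients: [2, 2, 4, 6, 5]

Z: 2·4+2·6 = 20 | 4·0+6·0+5·4 = 20
J: 2·3+2·3 = 12 | 4·0+6·2+5·0 = 12
B: 2·0+2·6 = 12 | 4·3+6·0+5·0 = 12
M: 2·6+2·8 = 28 | 4·4+6·2+5·0 = 28
gcd(2,2,4,6,5) = 1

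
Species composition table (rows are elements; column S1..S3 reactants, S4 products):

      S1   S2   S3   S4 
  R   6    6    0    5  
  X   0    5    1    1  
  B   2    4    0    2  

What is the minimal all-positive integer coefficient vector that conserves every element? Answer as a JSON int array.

Coefficients: [4, 1, 1, 6]

R: 4·6+1·6+1·0 = 30 | 6·5 = 30
X: 4·0+1·5+1·1 = 6 | 6·1 = 6
B: 4·2+1·4+1·0 = 12 | 6·2 = 12
gcd(4,1,1,6) = 1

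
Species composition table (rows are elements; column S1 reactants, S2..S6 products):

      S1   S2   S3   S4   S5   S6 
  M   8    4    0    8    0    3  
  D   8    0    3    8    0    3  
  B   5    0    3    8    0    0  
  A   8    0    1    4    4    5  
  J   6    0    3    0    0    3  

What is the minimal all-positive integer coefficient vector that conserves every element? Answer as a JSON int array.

Coefficients: [4, 3, 4, 1, 1, 4]

M: 4·8 = 32 | 3·4+4·0+1·8+1·0+4·3 = 32
D: 4·8 = 32 | 3·0+4·3+1·8+1·0+4·3 = 32
B: 4·5 = 20 | 3·0+4·3+1·8+1·0+4·0 = 20
A: 4·8 = 32 | 3·0+4·1+1·4+1·4+4·5 = 32
J: 4·6 = 24 | 3·0+4·3+1·0+1·0+4·3 = 24
gcd(4,3,4,1,1,4) = 1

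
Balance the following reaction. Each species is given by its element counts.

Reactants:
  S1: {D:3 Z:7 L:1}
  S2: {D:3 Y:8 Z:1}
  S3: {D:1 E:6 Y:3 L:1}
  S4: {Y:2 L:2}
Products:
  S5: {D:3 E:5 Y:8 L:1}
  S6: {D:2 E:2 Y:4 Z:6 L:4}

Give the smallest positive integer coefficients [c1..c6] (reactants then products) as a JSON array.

Coefficients: [2, 4, 6, 5, 6, 3]

D: 2·3+4·3+6·1+5·0 = 24 | 6·3+3·2 = 24
E: 2·0+4·0+6·6+5·0 = 36 | 6·5+3·2 = 36
Y: 2·0+4·8+6·3+5·2 = 60 | 6·8+3·4 = 60
Z: 2·7+4·1+6·0+5·0 = 18 | 6·0+3·6 = 18
L: 2·1+4·0+6·1+5·2 = 18 | 6·1+3·4 = 18
gcd(2,4,6,5,6,3) = 1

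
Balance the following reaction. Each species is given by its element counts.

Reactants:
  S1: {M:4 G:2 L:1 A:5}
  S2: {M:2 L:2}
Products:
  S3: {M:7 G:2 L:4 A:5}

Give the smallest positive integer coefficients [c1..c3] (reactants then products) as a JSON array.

M: 2·4+3·2 = 14 | 2·7 = 14
G: 2·2+3·0 = 4 | 2·2 = 4
L: 2·1+3·2 = 8 | 2·4 = 8
A: 2·5+3·0 = 10 | 2·5 = 10
gcd(2,3,2) = 1

Coefficients: [2, 3, 2]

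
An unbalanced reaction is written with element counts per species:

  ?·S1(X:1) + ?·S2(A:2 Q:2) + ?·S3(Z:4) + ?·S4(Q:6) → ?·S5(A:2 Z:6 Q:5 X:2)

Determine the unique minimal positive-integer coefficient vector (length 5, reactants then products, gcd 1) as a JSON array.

Coefficients: [4, 2, 3, 1, 2]

A: 4·0+2·2+3·0+1·0 = 4 | 2·2 = 4
Z: 4·0+2·0+3·4+1·0 = 12 | 2·6 = 12
Q: 4·0+2·2+3·0+1·6 = 10 | 2·5 = 10
X: 4·1+2·0+3·0+1·0 = 4 | 2·2 = 4
gcd(4,2,3,1,2) = 1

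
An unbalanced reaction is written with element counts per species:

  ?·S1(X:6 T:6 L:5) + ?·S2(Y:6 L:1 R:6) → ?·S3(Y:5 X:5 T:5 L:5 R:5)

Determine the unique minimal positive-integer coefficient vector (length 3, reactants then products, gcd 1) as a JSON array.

Coefficients: [5, 5, 6]

Y: 5·0+5·6 = 30 | 6·5 = 30
X: 5·6+5·0 = 30 | 6·5 = 30
T: 5·6+5·0 = 30 | 6·5 = 30
L: 5·5+5·1 = 30 | 6·5 = 30
R: 5·0+5·6 = 30 | 6·5 = 30
gcd(5,5,6) = 1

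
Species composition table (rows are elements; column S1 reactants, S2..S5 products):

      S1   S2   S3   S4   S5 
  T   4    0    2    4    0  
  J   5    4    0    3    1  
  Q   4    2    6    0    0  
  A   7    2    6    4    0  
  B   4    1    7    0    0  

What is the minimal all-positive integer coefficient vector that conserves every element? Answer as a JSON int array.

Coefficients: [4, 2, 2, 3, 3]

T: 4·4 = 16 | 2·0+2·2+3·4+3·0 = 16
J: 4·5 = 20 | 2·4+2·0+3·3+3·1 = 20
Q: 4·4 = 16 | 2·2+2·6+3·0+3·0 = 16
A: 4·7 = 28 | 2·2+2·6+3·4+3·0 = 28
B: 4·4 = 16 | 2·1+2·7+3·0+3·0 = 16
gcd(4,2,2,3,3) = 1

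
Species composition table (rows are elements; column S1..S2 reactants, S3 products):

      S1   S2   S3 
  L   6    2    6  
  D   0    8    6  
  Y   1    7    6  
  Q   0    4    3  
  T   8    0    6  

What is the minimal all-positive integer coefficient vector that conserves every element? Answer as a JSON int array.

L: 3·6+3·2 = 24 | 4·6 = 24
D: 3·0+3·8 = 24 | 4·6 = 24
Y: 3·1+3·7 = 24 | 4·6 = 24
Q: 3·0+3·4 = 12 | 4·3 = 12
T: 3·8+3·0 = 24 | 4·6 = 24
gcd(3,3,4) = 1

Coefficients: [3, 3, 4]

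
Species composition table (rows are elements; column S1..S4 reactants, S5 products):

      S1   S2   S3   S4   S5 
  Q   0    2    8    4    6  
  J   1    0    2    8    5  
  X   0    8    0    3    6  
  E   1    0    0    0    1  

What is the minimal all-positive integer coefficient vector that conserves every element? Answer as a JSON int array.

Coefficients: [5, 3, 2, 2, 5]

Q: 5·0+3·2+2·8+2·4 = 30 | 5·6 = 30
J: 5·1+3·0+2·2+2·8 = 25 | 5·5 = 25
X: 5·0+3·8+2·0+2·3 = 30 | 5·6 = 30
E: 5·1+3·0+2·0+2·0 = 5 | 5·1 = 5
gcd(5,3,2,2,5) = 1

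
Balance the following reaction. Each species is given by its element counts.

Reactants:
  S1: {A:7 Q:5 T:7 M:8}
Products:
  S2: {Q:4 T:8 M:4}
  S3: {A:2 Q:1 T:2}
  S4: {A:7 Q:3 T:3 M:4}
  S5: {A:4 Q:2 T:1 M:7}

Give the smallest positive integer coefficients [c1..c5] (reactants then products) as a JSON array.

Coefficients: [5, 2, 6, 1, 4]

A: 5·7 = 35 | 2·0+6·2+1·7+4·4 = 35
Q: 5·5 = 25 | 2·4+6·1+1·3+4·2 = 25
T: 5·7 = 35 | 2·8+6·2+1·3+4·1 = 35
M: 5·8 = 40 | 2·4+6·0+1·4+4·7 = 40
gcd(5,2,6,1,4) = 1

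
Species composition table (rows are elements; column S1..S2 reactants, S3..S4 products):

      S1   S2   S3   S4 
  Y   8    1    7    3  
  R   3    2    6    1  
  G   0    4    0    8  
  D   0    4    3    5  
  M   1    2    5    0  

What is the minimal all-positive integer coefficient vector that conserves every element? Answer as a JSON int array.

Coefficients: [1, 2, 1, 1]

Y: 1·8+2·1 = 10 | 1·7+1·3 = 10
R: 1·3+2·2 = 7 | 1·6+1·1 = 7
G: 1·0+2·4 = 8 | 1·0+1·8 = 8
D: 1·0+2·4 = 8 | 1·3+1·5 = 8
M: 1·1+2·2 = 5 | 1·5+1·0 = 5
gcd(1,2,1,1) = 1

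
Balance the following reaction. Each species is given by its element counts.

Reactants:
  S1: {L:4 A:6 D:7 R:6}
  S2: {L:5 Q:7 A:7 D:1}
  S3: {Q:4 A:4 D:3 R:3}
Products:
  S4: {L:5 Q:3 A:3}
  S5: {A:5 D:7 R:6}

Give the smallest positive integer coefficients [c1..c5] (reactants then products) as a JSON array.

Coefficients: [5, 1, 2, 5, 6]

L: 5·4+1·5+2·0 = 25 | 5·5+6·0 = 25
Q: 5·0+1·7+2·4 = 15 | 5·3+6·0 = 15
A: 5·6+1·7+2·4 = 45 | 5·3+6·5 = 45
D: 5·7+1·1+2·3 = 42 | 5·0+6·7 = 42
R: 5·6+1·0+2·3 = 36 | 5·0+6·6 = 36
gcd(5,1,2,5,6) = 1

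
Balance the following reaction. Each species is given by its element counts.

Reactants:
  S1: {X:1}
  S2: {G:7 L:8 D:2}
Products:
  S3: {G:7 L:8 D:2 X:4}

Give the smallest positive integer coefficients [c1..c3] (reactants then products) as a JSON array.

G: 4·0+1·7 = 7 | 1·7 = 7
L: 4·0+1·8 = 8 | 1·8 = 8
D: 4·0+1·2 = 2 | 1·2 = 2
X: 4·1+1·0 = 4 | 1·4 = 4
gcd(4,1,1) = 1

Coefficients: [4, 1, 1]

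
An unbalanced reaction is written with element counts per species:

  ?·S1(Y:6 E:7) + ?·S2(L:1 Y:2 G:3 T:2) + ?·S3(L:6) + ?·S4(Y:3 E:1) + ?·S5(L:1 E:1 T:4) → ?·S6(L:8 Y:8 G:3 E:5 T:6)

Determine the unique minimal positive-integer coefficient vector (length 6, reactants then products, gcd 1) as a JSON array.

Coefficients: [2, 5, 5, 6, 5, 5]

L: 2·0+5·1+5·6+6·0+5·1 = 40 | 5·8 = 40
Y: 2·6+5·2+5·0+6·3+5·0 = 40 | 5·8 = 40
G: 2·0+5·3+5·0+6·0+5·0 = 15 | 5·3 = 15
E: 2·7+5·0+5·0+6·1+5·1 = 25 | 5·5 = 25
T: 2·0+5·2+5·0+6·0+5·4 = 30 | 5·6 = 30
gcd(2,5,5,6,5,5) = 1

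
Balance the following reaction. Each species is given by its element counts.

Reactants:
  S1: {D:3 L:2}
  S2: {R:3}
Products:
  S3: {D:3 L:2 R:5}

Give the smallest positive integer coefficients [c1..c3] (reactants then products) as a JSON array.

D: 3·3+5·0 = 9 | 3·3 = 9
L: 3·2+5·0 = 6 | 3·2 = 6
R: 3·0+5·3 = 15 | 3·5 = 15
gcd(3,5,3) = 1

Coefficients: [3, 5, 3]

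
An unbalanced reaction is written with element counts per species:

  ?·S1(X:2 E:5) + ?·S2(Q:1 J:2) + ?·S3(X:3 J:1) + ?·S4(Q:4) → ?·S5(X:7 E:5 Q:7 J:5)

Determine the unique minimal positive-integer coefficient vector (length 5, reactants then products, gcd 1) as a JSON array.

Coefficients: [3, 5, 5, 4, 3]

X: 3·2+5·0+5·3+4·0 = 21 | 3·7 = 21
E: 3·5+5·0+5·0+4·0 = 15 | 3·5 = 15
Q: 3·0+5·1+5·0+4·4 = 21 | 3·7 = 21
J: 3·0+5·2+5·1+4·0 = 15 | 3·5 = 15
gcd(3,5,5,4,3) = 1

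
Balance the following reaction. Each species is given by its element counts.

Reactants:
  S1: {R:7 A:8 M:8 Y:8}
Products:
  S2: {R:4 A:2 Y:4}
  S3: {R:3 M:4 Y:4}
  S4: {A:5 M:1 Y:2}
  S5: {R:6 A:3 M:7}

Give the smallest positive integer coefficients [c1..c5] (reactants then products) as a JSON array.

R: 5·7 = 35 | 2·4+5·3+6·0+2·6 = 35
A: 5·8 = 40 | 2·2+5·0+6·5+2·3 = 40
M: 5·8 = 40 | 2·0+5·4+6·1+2·7 = 40
Y: 5·8 = 40 | 2·4+5·4+6·2+2·0 = 40
gcd(5,2,5,6,2) = 1

Coefficients: [5, 2, 5, 6, 2]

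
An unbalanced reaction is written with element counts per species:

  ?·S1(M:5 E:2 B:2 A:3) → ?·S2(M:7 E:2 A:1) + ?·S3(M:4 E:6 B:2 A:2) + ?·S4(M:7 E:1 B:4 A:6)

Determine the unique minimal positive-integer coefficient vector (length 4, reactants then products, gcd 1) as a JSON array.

Coefficients: [5, 1, 1, 2]

M: 5·5 = 25 | 1·7+1·4+2·7 = 25
E: 5·2 = 10 | 1·2+1·6+2·1 = 10
B: 5·2 = 10 | 1·0+1·2+2·4 = 10
A: 5·3 = 15 | 1·1+1·2+2·6 = 15
gcd(5,1,1,2) = 1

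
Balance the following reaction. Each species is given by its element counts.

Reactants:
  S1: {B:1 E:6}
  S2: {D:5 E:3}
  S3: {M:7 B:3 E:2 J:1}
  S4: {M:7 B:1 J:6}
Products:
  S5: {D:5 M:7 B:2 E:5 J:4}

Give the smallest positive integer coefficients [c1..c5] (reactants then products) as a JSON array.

D: 1·0+5·5+2·0+3·0 = 25 | 5·5 = 25
M: 1·0+5·0+2·7+3·7 = 35 | 5·7 = 35
B: 1·1+5·0+2·3+3·1 = 10 | 5·2 = 10
E: 1·6+5·3+2·2+3·0 = 25 | 5·5 = 25
J: 1·0+5·0+2·1+3·6 = 20 | 5·4 = 20
gcd(1,5,2,3,5) = 1

Coefficients: [1, 5, 2, 3, 5]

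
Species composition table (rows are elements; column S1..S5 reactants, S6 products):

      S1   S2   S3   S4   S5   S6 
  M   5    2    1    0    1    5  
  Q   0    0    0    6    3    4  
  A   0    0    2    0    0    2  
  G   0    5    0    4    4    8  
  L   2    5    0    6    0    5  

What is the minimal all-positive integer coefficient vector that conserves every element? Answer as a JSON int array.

M: 2·5+4·2+6·1+1·0+6·1 = 30 | 6·5 = 30
Q: 2·0+4·0+6·0+1·6+6·3 = 24 | 6·4 = 24
A: 2·0+4·0+6·2+1·0+6·0 = 12 | 6·2 = 12
G: 2·0+4·5+6·0+1·4+6·4 = 48 | 6·8 = 48
L: 2·2+4·5+6·0+1·6+6·0 = 30 | 6·5 = 30
gcd(2,4,6,1,6,6) = 1

Coefficients: [2, 4, 6, 1, 6, 6]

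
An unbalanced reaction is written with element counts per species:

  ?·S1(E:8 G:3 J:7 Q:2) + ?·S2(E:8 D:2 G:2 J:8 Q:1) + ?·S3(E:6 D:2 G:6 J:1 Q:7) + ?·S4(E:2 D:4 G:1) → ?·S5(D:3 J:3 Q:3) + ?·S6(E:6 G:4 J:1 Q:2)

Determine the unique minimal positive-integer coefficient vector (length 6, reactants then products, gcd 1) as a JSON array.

Coefficients: [1, 1, 3, 1, 4, 6]

E: 1·8+1·8+3·6+1·2 = 36 | 4·0+6·6 = 36
D: 1·0+1·2+3·2+1·4 = 12 | 4·3+6·0 = 12
G: 1·3+1·2+3·6+1·1 = 24 | 4·0+6·4 = 24
J: 1·7+1·8+3·1+1·0 = 18 | 4·3+6·1 = 18
Q: 1·2+1·1+3·7+1·0 = 24 | 4·3+6·2 = 24
gcd(1,1,3,1,4,6) = 1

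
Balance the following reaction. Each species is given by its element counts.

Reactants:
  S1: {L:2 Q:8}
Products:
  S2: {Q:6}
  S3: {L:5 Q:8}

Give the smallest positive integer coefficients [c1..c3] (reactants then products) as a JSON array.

Coefficients: [5, 4, 2]

L: 5·2 = 10 | 4·0+2·5 = 10
Q: 5·8 = 40 | 4·6+2·8 = 40
gcd(5,4,2) = 1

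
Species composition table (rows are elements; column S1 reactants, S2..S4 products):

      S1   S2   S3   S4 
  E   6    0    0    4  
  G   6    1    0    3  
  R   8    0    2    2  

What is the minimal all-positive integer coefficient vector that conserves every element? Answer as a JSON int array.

E: 2·6 = 12 | 3·0+5·0+3·4 = 12
G: 2·6 = 12 | 3·1+5·0+3·3 = 12
R: 2·8 = 16 | 3·0+5·2+3·2 = 16
gcd(2,3,5,3) = 1

Coefficients: [2, 3, 5, 3]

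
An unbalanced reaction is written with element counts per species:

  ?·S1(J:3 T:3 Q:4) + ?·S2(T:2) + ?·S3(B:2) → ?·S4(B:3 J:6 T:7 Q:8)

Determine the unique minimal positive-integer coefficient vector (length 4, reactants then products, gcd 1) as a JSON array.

B: 4·0+1·0+3·2 = 6 | 2·3 = 6
J: 4·3+1·0+3·0 = 12 | 2·6 = 12
T: 4·3+1·2+3·0 = 14 | 2·7 = 14
Q: 4·4+1·0+3·0 = 16 | 2·8 = 16
gcd(4,1,3,2) = 1

Coefficients: [4, 1, 3, 2]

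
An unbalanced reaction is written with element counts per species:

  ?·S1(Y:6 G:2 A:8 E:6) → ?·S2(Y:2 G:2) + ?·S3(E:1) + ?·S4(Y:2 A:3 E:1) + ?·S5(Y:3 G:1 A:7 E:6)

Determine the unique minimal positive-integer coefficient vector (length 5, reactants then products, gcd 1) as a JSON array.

Y: 4·6 = 24 | 3·2+6·0+6·2+2·3 = 24
G: 4·2 = 8 | 3·2+6·0+6·0+2·1 = 8
A: 4·8 = 32 | 3·0+6·0+6·3+2·7 = 32
E: 4·6 = 24 | 3·0+6·1+6·1+2·6 = 24
gcd(4,3,6,6,2) = 1

Coefficients: [4, 3, 6, 6, 2]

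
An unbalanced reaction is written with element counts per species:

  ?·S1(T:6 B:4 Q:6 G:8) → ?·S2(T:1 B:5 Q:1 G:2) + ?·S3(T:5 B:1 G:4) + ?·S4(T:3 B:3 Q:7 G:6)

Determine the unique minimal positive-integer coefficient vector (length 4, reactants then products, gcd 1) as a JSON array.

Coefficients: [6, 1, 4, 5]

T: 6·6 = 36 | 1·1+4·5+5·3 = 36
B: 6·4 = 24 | 1·5+4·1+5·3 = 24
Q: 6·6 = 36 | 1·1+4·0+5·7 = 36
G: 6·8 = 48 | 1·2+4·4+5·6 = 48
gcd(6,1,4,5) = 1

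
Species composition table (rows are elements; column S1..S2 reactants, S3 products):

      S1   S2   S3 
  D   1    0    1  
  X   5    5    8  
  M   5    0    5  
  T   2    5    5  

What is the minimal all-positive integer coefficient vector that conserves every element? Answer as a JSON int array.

Coefficients: [5, 3, 5]

D: 5·1+3·0 = 5 | 5·1 = 5
X: 5·5+3·5 = 40 | 5·8 = 40
M: 5·5+3·0 = 25 | 5·5 = 25
T: 5·2+3·5 = 25 | 5·5 = 25
gcd(5,3,5) = 1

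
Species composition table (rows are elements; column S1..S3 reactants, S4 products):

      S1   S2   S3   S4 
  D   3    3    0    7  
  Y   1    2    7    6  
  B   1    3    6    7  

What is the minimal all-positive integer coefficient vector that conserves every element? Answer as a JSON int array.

Coefficients: [3, 4, 1, 3]

D: 3·3+4·3+1·0 = 21 | 3·7 = 21
Y: 3·1+4·2+1·7 = 18 | 3·6 = 18
B: 3·1+4·3+1·6 = 21 | 3·7 = 21
gcd(3,4,1,3) = 1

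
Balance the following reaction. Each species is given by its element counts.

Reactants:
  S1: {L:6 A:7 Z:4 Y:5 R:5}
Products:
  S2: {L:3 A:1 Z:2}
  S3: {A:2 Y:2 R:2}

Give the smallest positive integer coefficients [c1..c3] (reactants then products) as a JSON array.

Coefficients: [2, 4, 5]

L: 2·6 = 12 | 4·3+5·0 = 12
A: 2·7 = 14 | 4·1+5·2 = 14
Z: 2·4 = 8 | 4·2+5·0 = 8
Y: 2·5 = 10 | 4·0+5·2 = 10
R: 2·5 = 10 | 4·0+5·2 = 10
gcd(2,4,5) = 1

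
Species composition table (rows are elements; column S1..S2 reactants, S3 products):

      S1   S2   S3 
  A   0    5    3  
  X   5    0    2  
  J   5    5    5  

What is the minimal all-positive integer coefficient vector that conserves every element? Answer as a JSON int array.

Coefficients: [2, 3, 5]

A: 2·0+3·5 = 15 | 5·3 = 15
X: 2·5+3·0 = 10 | 5·2 = 10
J: 2·5+3·5 = 25 | 5·5 = 25
gcd(2,3,5) = 1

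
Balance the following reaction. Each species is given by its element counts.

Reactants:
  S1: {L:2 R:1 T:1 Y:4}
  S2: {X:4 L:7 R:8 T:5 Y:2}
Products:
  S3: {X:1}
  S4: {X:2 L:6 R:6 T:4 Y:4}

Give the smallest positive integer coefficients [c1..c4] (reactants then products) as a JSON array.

X: 2·0+2·4 = 8 | 2·1+3·2 = 8
L: 2·2+2·7 = 18 | 2·0+3·6 = 18
R: 2·1+2·8 = 18 | 2·0+3·6 = 18
T: 2·1+2·5 = 12 | 2·0+3·4 = 12
Y: 2·4+2·2 = 12 | 2·0+3·4 = 12
gcd(2,2,2,3) = 1

Coefficients: [2, 2, 2, 3]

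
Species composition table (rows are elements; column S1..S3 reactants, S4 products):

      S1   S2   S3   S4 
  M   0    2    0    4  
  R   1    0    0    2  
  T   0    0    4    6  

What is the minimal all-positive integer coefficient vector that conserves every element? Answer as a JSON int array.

M: 4·0+4·2+3·0 = 8 | 2·4 = 8
R: 4·1+4·0+3·0 = 4 | 2·2 = 4
T: 4·0+4·0+3·4 = 12 | 2·6 = 12
gcd(4,4,3,2) = 1

Coefficients: [4, 4, 3, 2]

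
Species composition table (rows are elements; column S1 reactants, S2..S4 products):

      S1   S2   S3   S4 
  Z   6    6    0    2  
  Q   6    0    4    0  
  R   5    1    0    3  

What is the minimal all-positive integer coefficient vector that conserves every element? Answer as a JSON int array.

Z: 2·6 = 12 | 1·6+3·0+3·2 = 12
Q: 2·6 = 12 | 1·0+3·4+3·0 = 12
R: 2·5 = 10 | 1·1+3·0+3·3 = 10
gcd(2,1,3,3) = 1

Coefficients: [2, 1, 3, 3]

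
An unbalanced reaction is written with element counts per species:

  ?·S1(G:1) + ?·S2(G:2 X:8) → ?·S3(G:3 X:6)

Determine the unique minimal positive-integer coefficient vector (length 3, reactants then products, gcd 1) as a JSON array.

G: 6·1+3·2 = 12 | 4·3 = 12
X: 6·0+3·8 = 24 | 4·6 = 24
gcd(6,3,4) = 1

Coefficients: [6, 3, 4]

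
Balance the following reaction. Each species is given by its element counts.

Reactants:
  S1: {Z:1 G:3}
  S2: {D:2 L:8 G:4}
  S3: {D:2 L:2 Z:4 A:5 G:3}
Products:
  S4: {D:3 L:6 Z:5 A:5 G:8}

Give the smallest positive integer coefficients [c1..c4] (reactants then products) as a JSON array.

Coefficients: [2, 1, 2, 2]

D: 2·0+1·2+2·2 = 6 | 2·3 = 6
L: 2·0+1·8+2·2 = 12 | 2·6 = 12
Z: 2·1+1·0+2·4 = 10 | 2·5 = 10
A: 2·0+1·0+2·5 = 10 | 2·5 = 10
G: 2·3+1·4+2·3 = 16 | 2·8 = 16
gcd(2,1,2,2) = 1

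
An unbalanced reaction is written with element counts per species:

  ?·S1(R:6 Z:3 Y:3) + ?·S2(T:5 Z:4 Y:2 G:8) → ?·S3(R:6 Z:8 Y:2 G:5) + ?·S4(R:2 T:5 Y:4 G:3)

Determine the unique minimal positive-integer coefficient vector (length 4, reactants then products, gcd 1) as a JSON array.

Coefficients: [4, 3, 3, 3]

R: 4·6+3·0 = 24 | 3·6+3·2 = 24
T: 4·0+3·5 = 15 | 3·0+3·5 = 15
Z: 4·3+3·4 = 24 | 3·8+3·0 = 24
Y: 4·3+3·2 = 18 | 3·2+3·4 = 18
G: 4·0+3·8 = 24 | 3·5+3·3 = 24
gcd(4,3,3,3) = 1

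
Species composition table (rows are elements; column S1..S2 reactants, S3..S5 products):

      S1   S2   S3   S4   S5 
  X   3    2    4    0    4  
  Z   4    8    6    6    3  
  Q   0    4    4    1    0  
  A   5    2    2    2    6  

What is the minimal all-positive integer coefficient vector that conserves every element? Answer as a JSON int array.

Coefficients: [6, 3, 2, 4, 4]

X: 6·3+3·2 = 24 | 2·4+4·0+4·4 = 24
Z: 6·4+3·8 = 48 | 2·6+4·6+4·3 = 48
Q: 6·0+3·4 = 12 | 2·4+4·1+4·0 = 12
A: 6·5+3·2 = 36 | 2·2+4·2+4·6 = 36
gcd(6,3,2,4,4) = 1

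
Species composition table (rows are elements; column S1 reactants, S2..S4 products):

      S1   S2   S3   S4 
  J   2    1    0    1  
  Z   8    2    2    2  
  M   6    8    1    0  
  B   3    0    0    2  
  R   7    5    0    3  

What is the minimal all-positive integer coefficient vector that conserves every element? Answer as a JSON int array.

J: 2·2 = 4 | 1·1+4·0+3·1 = 4
Z: 2·8 = 16 | 1·2+4·2+3·2 = 16
M: 2·6 = 12 | 1·8+4·1+3·0 = 12
B: 2·3 = 6 | 1·0+4·0+3·2 = 6
R: 2·7 = 14 | 1·5+4·0+3·3 = 14
gcd(2,1,4,3) = 1

Coefficients: [2, 1, 4, 3]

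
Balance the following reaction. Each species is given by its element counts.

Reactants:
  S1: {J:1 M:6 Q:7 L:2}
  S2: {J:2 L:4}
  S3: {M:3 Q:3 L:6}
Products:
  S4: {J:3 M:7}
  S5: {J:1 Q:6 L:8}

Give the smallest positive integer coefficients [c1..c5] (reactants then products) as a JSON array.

J: 3·1+5·2+1·0 = 13 | 3·3+4·1 = 13
M: 3·6+5·0+1·3 = 21 | 3·7+4·0 = 21
Q: 3·7+5·0+1·3 = 24 | 3·0+4·6 = 24
L: 3·2+5·4+1·6 = 32 | 3·0+4·8 = 32
gcd(3,5,1,3,4) = 1

Coefficients: [3, 5, 1, 3, 4]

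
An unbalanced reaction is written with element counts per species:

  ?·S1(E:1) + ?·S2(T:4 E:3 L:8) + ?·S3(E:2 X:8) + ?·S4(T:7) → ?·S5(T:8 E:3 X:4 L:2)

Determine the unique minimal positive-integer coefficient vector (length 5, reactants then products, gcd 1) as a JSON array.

T: 5·0+1·4+2·0+4·7 = 32 | 4·8 = 32
E: 5·1+1·3+2·2+4·0 = 12 | 4·3 = 12
X: 5·0+1·0+2·8+4·0 = 16 | 4·4 = 16
L: 5·0+1·8+2·0+4·0 = 8 | 4·2 = 8
gcd(5,1,2,4,4) = 1

Coefficients: [5, 1, 2, 4, 4]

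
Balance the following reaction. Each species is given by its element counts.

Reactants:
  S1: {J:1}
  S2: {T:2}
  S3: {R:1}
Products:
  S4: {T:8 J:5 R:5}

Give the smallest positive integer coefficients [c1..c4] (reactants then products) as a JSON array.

T: 5·0+4·2+5·0 = 8 | 1·8 = 8
J: 5·1+4·0+5·0 = 5 | 1·5 = 5
R: 5·0+4·0+5·1 = 5 | 1·5 = 5
gcd(5,4,5,1) = 1

Coefficients: [5, 4, 5, 1]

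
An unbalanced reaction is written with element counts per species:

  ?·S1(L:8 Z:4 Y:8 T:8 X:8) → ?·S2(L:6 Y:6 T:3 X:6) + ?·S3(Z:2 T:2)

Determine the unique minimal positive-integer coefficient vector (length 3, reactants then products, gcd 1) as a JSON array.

L: 3·8 = 24 | 4·6+6·0 = 24
Z: 3·4 = 12 | 4·0+6·2 = 12
Y: 3·8 = 24 | 4·6+6·0 = 24
T: 3·8 = 24 | 4·3+6·2 = 24
X: 3·8 = 24 | 4·6+6·0 = 24
gcd(3,4,6) = 1

Coefficients: [3, 4, 6]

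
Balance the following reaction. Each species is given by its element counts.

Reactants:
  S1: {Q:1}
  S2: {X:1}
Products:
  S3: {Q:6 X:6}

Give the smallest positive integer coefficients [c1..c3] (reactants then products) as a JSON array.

Q: 6·1+6·0 = 6 | 1·6 = 6
X: 6·0+6·1 = 6 | 1·6 = 6
gcd(6,6,1) = 1

Coefficients: [6, 6, 1]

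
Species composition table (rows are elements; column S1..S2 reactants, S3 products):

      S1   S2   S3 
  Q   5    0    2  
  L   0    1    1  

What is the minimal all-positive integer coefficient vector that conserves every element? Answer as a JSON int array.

Q: 2·5+5·0 = 10 | 5·2 = 10
L: 2·0+5·1 = 5 | 5·1 = 5
gcd(2,5,5) = 1

Coefficients: [2, 5, 5]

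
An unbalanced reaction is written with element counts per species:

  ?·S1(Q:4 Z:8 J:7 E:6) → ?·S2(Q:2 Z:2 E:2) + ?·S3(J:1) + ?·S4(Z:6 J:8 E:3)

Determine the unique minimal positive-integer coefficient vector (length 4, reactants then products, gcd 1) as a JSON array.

Coefficients: [3, 6, 5, 2]

Q: 3·4 = 12 | 6·2+5·0+2·0 = 12
Z: 3·8 = 24 | 6·2+5·0+2·6 = 24
J: 3·7 = 21 | 6·0+5·1+2·8 = 21
E: 3·6 = 18 | 6·2+5·0+2·3 = 18
gcd(3,6,5,2) = 1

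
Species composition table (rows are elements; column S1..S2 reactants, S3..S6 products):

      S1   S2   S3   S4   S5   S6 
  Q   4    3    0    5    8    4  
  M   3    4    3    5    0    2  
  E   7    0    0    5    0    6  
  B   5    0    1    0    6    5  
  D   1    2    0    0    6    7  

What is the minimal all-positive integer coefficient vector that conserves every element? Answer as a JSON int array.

Coefficients: [3, 5, 4, 3, 1, 1]

Q: 3·4+5·3 = 27 | 4·0+3·5+1·8+1·4 = 27
M: 3·3+5·4 = 29 | 4·3+3·5+1·0+1·2 = 29
E: 3·7+5·0 = 21 | 4·0+3·5+1·0+1·6 = 21
B: 3·5+5·0 = 15 | 4·1+3·0+1·6+1·5 = 15
D: 3·1+5·2 = 13 | 4·0+3·0+1·6+1·7 = 13
gcd(3,5,4,3,1,1) = 1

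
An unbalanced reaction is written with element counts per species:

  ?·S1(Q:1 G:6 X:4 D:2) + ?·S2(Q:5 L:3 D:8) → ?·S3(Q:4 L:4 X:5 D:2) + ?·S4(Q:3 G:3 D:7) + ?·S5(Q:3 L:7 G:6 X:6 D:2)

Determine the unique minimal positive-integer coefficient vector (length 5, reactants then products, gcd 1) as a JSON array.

Q: 4·1+5·5 = 29 | 2·4+6·3+1·3 = 29
L: 4·0+5·3 = 15 | 2·4+6·0+1·7 = 15
G: 4·6+5·0 = 24 | 2·0+6·3+1·6 = 24
X: 4·4+5·0 = 16 | 2·5+6·0+1·6 = 16
D: 4·2+5·8 = 48 | 2·2+6·7+1·2 = 48
gcd(4,5,2,6,1) = 1

Coefficients: [4, 5, 2, 6, 1]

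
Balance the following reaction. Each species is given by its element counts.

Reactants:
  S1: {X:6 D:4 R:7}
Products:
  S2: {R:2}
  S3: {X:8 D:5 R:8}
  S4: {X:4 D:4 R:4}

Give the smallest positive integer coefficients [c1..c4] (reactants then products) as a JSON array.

X: 6·6 = 36 | 3·0+4·8+1·4 = 36
D: 6·4 = 24 | 3·0+4·5+1·4 = 24
R: 6·7 = 42 | 3·2+4·8+1·4 = 42
gcd(6,3,4,1) = 1

Coefficients: [6, 3, 4, 1]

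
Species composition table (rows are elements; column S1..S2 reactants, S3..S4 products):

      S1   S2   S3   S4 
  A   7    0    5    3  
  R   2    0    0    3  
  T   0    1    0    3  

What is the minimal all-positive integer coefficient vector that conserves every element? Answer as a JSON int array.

A: 3·7+6·0 = 21 | 3·5+2·3 = 21
R: 3·2+6·0 = 6 | 3·0+2·3 = 6
T: 3·0+6·1 = 6 | 3·0+2·3 = 6
gcd(3,6,3,2) = 1

Coefficients: [3, 6, 3, 2]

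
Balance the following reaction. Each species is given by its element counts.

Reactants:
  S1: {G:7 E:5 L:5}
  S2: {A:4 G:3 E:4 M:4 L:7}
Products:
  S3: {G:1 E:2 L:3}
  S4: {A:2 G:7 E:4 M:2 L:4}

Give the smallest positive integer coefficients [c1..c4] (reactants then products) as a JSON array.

Coefficients: [2, 1, 3, 2]

A: 2·0+1·4 = 4 | 3·0+2·2 = 4
G: 2·7+1·3 = 17 | 3·1+2·7 = 17
E: 2·5+1·4 = 14 | 3·2+2·4 = 14
M: 2·0+1·4 = 4 | 3·0+2·2 = 4
L: 2·5+1·7 = 17 | 3·3+2·4 = 17
gcd(2,1,3,2) = 1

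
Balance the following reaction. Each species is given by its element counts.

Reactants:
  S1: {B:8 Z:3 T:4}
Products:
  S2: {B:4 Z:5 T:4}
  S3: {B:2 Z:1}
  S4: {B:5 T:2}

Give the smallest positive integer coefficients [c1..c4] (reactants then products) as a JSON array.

B: 2·8 = 16 | 1·4+1·2+2·5 = 16
Z: 2·3 = 6 | 1·5+1·1+2·0 = 6
T: 2·4 = 8 | 1·4+1·0+2·2 = 8
gcd(2,1,1,2) = 1

Coefficients: [2, 1, 1, 2]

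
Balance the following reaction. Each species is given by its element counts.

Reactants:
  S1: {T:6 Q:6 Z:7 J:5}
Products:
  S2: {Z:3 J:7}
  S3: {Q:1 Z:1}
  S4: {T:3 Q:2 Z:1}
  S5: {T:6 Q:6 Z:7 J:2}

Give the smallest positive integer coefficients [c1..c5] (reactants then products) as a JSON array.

T: 5·6 = 30 | 3·0+6·0+6·3+2·6 = 30
Q: 5·6 = 30 | 3·0+6·1+6·2+2·6 = 30
Z: 5·7 = 35 | 3·3+6·1+6·1+2·7 = 35
J: 5·5 = 25 | 3·7+6·0+6·0+2·2 = 25
gcd(5,3,6,6,2) = 1

Coefficients: [5, 3, 6, 6, 2]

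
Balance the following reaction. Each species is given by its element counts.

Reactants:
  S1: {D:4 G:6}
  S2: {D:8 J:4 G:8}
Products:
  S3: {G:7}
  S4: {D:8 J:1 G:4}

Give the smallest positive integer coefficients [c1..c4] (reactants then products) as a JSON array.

D: 6·4+1·8 = 32 | 4·0+4·8 = 32
J: 6·0+1·4 = 4 | 4·0+4·1 = 4
G: 6·6+1·8 = 44 | 4·7+4·4 = 44
gcd(6,1,4,4) = 1

Coefficients: [6, 1, 4, 4]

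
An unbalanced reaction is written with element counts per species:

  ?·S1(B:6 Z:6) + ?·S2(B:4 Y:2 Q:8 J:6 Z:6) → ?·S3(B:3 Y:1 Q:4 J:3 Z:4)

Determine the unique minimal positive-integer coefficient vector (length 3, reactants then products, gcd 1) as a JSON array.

B: 1·6+3·4 = 18 | 6·3 = 18
Y: 1·0+3·2 = 6 | 6·1 = 6
Q: 1·0+3·8 = 24 | 6·4 = 24
J: 1·0+3·6 = 18 | 6·3 = 18
Z: 1·6+3·6 = 24 | 6·4 = 24
gcd(1,3,6) = 1

Coefficients: [1, 3, 6]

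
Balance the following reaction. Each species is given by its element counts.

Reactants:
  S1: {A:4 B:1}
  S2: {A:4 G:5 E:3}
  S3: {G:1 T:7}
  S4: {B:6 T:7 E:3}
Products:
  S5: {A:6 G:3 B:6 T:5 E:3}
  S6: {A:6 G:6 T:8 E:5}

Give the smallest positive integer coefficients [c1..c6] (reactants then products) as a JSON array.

A: 6·4+6·4+3·0+4·0 = 48 | 5·6+3·6 = 48
G: 6·0+6·5+3·1+4·0 = 33 | 5·3+3·6 = 33
B: 6·1+6·0+3·0+4·6 = 30 | 5·6+3·0 = 30
T: 6·0+6·0+3·7+4·7 = 49 | 5·5+3·8 = 49
E: 6·0+6·3+3·0+4·3 = 30 | 5·3+3·5 = 30
gcd(6,6,3,4,5,3) = 1

Coefficients: [6, 6, 3, 4, 5, 3]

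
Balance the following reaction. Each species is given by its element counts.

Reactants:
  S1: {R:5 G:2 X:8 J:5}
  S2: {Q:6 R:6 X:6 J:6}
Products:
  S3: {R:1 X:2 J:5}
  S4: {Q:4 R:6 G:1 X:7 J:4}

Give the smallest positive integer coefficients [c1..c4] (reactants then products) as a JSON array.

Q: 3·0+4·6 = 24 | 3·0+6·4 = 24
R: 3·5+4·6 = 39 | 3·1+6·6 = 39
G: 3·2+4·0 = 6 | 3·0+6·1 = 6
X: 3·8+4·6 = 48 | 3·2+6·7 = 48
J: 3·5+4·6 = 39 | 3·5+6·4 = 39
gcd(3,4,3,6) = 1

Coefficients: [3, 4, 3, 6]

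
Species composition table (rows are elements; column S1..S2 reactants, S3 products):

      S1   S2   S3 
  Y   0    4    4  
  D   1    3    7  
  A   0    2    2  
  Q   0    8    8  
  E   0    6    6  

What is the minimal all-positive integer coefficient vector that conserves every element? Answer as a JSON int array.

Y: 4·0+1·4 = 4 | 1·4 = 4
D: 4·1+1·3 = 7 | 1·7 = 7
A: 4·0+1·2 = 2 | 1·2 = 2
Q: 4·0+1·8 = 8 | 1·8 = 8
E: 4·0+1·6 = 6 | 1·6 = 6
gcd(4,1,1) = 1

Coefficients: [4, 1, 1]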